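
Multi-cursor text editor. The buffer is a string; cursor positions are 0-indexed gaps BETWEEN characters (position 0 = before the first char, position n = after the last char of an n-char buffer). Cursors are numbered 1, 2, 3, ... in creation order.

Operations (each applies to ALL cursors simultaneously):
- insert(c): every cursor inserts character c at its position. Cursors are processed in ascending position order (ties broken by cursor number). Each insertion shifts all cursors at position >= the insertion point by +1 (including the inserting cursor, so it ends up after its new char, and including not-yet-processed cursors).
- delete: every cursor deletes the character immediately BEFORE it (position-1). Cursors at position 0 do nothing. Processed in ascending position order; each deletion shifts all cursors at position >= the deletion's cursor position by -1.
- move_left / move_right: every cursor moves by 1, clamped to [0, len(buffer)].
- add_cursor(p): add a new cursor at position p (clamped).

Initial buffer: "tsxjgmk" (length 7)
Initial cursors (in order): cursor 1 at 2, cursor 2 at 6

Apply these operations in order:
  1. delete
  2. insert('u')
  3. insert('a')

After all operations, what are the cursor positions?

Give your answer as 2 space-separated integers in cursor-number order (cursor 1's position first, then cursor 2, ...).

After op 1 (delete): buffer="txjgk" (len 5), cursors c1@1 c2@4, authorship .....
After op 2 (insert('u')): buffer="tuxjguk" (len 7), cursors c1@2 c2@6, authorship .1...2.
After op 3 (insert('a')): buffer="tuaxjguak" (len 9), cursors c1@3 c2@8, authorship .11...22.

Answer: 3 8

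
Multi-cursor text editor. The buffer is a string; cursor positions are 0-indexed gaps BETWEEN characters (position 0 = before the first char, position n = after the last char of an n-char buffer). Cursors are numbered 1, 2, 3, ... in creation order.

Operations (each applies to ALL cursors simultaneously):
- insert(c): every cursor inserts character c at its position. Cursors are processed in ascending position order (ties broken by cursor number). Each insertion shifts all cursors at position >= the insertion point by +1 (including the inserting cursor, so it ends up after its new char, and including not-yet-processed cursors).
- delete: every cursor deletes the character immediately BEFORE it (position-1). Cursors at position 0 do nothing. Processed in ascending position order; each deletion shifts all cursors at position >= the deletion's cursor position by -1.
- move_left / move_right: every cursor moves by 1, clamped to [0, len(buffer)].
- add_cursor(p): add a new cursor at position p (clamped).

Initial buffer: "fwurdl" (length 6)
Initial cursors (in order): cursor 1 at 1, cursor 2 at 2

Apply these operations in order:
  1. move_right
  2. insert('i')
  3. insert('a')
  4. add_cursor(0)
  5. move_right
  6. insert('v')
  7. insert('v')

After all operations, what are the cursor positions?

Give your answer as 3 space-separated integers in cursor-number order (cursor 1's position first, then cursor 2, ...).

After op 1 (move_right): buffer="fwurdl" (len 6), cursors c1@2 c2@3, authorship ......
After op 2 (insert('i')): buffer="fwiuirdl" (len 8), cursors c1@3 c2@5, authorship ..1.2...
After op 3 (insert('a')): buffer="fwiauiardl" (len 10), cursors c1@4 c2@7, authorship ..11.22...
After op 4 (add_cursor(0)): buffer="fwiauiardl" (len 10), cursors c3@0 c1@4 c2@7, authorship ..11.22...
After op 5 (move_right): buffer="fwiauiardl" (len 10), cursors c3@1 c1@5 c2@8, authorship ..11.22...
After op 6 (insert('v')): buffer="fvwiauviarvdl" (len 13), cursors c3@2 c1@7 c2@11, authorship .3.11.122.2..
After op 7 (insert('v')): buffer="fvvwiauvviarvvdl" (len 16), cursors c3@3 c1@9 c2@14, authorship .33.11.1122.22..

Answer: 9 14 3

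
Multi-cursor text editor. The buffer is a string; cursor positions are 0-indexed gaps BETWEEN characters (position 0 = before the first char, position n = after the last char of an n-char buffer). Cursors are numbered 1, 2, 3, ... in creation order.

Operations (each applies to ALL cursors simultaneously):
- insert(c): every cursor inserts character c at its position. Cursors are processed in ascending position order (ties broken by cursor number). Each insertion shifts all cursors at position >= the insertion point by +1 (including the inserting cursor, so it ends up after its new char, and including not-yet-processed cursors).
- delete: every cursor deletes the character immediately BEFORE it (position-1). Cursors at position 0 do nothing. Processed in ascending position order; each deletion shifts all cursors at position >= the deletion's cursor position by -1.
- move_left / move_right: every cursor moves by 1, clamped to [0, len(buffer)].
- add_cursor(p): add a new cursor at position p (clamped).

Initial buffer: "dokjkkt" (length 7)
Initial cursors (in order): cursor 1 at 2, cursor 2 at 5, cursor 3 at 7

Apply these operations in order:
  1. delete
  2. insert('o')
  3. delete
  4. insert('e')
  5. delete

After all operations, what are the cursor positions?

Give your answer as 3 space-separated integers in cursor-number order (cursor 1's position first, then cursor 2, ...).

After op 1 (delete): buffer="dkjk" (len 4), cursors c1@1 c2@3 c3@4, authorship ....
After op 2 (insert('o')): buffer="dokjoko" (len 7), cursors c1@2 c2@5 c3@7, authorship .1..2.3
After op 3 (delete): buffer="dkjk" (len 4), cursors c1@1 c2@3 c3@4, authorship ....
After op 4 (insert('e')): buffer="dekjeke" (len 7), cursors c1@2 c2@5 c3@7, authorship .1..2.3
After op 5 (delete): buffer="dkjk" (len 4), cursors c1@1 c2@3 c3@4, authorship ....

Answer: 1 3 4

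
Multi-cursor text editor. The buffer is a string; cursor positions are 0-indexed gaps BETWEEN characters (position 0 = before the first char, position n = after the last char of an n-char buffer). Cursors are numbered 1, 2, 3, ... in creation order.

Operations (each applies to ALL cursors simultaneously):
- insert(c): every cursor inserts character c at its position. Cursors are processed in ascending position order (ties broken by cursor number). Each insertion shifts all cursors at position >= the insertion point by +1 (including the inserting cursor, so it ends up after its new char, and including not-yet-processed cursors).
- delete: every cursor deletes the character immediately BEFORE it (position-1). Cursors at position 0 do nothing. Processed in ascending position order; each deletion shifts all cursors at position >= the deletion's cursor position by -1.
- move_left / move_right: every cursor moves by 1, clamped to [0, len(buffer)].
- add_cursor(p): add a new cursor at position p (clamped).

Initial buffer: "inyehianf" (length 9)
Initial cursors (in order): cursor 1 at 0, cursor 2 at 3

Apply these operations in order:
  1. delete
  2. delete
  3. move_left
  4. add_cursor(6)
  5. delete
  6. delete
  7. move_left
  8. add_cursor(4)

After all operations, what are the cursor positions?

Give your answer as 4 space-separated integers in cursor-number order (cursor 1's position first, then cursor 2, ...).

After op 1 (delete): buffer="inehianf" (len 8), cursors c1@0 c2@2, authorship ........
After op 2 (delete): buffer="iehianf" (len 7), cursors c1@0 c2@1, authorship .......
After op 3 (move_left): buffer="iehianf" (len 7), cursors c1@0 c2@0, authorship .......
After op 4 (add_cursor(6)): buffer="iehianf" (len 7), cursors c1@0 c2@0 c3@6, authorship .......
After op 5 (delete): buffer="iehiaf" (len 6), cursors c1@0 c2@0 c3@5, authorship ......
After op 6 (delete): buffer="iehif" (len 5), cursors c1@0 c2@0 c3@4, authorship .....
After op 7 (move_left): buffer="iehif" (len 5), cursors c1@0 c2@0 c3@3, authorship .....
After op 8 (add_cursor(4)): buffer="iehif" (len 5), cursors c1@0 c2@0 c3@3 c4@4, authorship .....

Answer: 0 0 3 4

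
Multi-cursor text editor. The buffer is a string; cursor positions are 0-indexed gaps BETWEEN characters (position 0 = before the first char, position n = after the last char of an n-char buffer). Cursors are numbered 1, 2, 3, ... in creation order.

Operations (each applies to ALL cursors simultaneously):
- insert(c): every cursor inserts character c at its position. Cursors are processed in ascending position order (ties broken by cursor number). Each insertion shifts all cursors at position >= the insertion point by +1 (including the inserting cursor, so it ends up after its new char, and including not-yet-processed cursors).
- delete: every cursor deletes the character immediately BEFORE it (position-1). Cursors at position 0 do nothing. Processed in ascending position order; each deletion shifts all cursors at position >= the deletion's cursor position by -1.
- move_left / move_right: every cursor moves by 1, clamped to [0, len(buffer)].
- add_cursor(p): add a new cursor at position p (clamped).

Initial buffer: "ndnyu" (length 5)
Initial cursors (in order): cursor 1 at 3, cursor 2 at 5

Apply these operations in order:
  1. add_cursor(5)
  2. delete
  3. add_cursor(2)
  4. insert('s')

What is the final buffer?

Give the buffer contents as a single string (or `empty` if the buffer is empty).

After op 1 (add_cursor(5)): buffer="ndnyu" (len 5), cursors c1@3 c2@5 c3@5, authorship .....
After op 2 (delete): buffer="nd" (len 2), cursors c1@2 c2@2 c3@2, authorship ..
After op 3 (add_cursor(2)): buffer="nd" (len 2), cursors c1@2 c2@2 c3@2 c4@2, authorship ..
After op 4 (insert('s')): buffer="ndssss" (len 6), cursors c1@6 c2@6 c3@6 c4@6, authorship ..1234

Answer: ndssss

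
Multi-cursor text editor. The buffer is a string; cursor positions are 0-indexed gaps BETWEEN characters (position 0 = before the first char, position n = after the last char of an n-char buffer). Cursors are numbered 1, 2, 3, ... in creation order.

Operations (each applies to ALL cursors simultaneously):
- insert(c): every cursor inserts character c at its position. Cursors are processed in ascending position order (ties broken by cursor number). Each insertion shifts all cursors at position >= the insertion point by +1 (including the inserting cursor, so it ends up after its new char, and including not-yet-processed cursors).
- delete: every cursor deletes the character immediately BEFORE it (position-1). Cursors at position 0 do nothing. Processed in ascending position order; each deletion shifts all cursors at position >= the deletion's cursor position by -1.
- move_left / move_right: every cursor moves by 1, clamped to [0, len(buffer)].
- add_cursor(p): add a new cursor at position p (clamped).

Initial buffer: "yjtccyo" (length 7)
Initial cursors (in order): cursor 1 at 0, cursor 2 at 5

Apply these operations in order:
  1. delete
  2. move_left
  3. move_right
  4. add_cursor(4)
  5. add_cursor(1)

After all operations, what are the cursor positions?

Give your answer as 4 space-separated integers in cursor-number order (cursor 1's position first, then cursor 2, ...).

After op 1 (delete): buffer="yjtcyo" (len 6), cursors c1@0 c2@4, authorship ......
After op 2 (move_left): buffer="yjtcyo" (len 6), cursors c1@0 c2@3, authorship ......
After op 3 (move_right): buffer="yjtcyo" (len 6), cursors c1@1 c2@4, authorship ......
After op 4 (add_cursor(4)): buffer="yjtcyo" (len 6), cursors c1@1 c2@4 c3@4, authorship ......
After op 5 (add_cursor(1)): buffer="yjtcyo" (len 6), cursors c1@1 c4@1 c2@4 c3@4, authorship ......

Answer: 1 4 4 1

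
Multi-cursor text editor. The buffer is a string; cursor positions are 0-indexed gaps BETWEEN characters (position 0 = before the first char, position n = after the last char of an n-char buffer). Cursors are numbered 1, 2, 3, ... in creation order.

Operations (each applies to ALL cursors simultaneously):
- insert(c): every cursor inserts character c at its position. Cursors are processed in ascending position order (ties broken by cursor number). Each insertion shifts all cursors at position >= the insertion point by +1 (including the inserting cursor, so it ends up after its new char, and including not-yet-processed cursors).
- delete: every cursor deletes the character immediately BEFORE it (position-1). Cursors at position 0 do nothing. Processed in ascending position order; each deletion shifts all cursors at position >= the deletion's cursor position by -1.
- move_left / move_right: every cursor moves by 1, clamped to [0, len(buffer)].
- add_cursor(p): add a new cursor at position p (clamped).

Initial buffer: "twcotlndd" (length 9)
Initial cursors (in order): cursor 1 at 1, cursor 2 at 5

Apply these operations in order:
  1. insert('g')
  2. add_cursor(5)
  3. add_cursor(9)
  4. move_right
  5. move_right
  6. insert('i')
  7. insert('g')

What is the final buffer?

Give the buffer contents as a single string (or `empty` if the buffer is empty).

After op 1 (insert('g')): buffer="tgwcotglndd" (len 11), cursors c1@2 c2@7, authorship .1....2....
After op 2 (add_cursor(5)): buffer="tgwcotglndd" (len 11), cursors c1@2 c3@5 c2@7, authorship .1....2....
After op 3 (add_cursor(9)): buffer="tgwcotglndd" (len 11), cursors c1@2 c3@5 c2@7 c4@9, authorship .1....2....
After op 4 (move_right): buffer="tgwcotglndd" (len 11), cursors c1@3 c3@6 c2@8 c4@10, authorship .1....2....
After op 5 (move_right): buffer="tgwcotglndd" (len 11), cursors c1@4 c3@7 c2@9 c4@11, authorship .1....2....
After op 6 (insert('i')): buffer="tgwciotgilniddi" (len 15), cursors c1@5 c3@9 c2@12 c4@15, authorship .1..1..23..2..4
After op 7 (insert('g')): buffer="tgwcigotgiglnigddig" (len 19), cursors c1@6 c3@11 c2@15 c4@19, authorship .1..11..233..22..44

Answer: tgwcigotgiglnigddig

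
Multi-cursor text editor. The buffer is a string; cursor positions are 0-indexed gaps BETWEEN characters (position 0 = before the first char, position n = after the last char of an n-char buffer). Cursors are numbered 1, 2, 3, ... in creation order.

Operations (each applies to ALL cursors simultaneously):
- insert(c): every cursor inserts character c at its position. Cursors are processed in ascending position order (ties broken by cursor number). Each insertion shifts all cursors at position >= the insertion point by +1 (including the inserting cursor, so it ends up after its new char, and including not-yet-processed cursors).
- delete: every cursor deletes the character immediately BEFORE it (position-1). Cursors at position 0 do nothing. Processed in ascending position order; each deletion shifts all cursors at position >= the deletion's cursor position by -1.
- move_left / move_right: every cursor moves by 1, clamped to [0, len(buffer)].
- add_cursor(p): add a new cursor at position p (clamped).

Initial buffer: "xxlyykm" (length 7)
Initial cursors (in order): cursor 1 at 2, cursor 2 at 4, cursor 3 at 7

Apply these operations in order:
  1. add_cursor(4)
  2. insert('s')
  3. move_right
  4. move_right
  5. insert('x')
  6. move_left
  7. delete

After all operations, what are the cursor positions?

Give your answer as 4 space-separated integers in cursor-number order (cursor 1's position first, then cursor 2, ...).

Answer: 4 8 10 8

Derivation:
After op 1 (add_cursor(4)): buffer="xxlyykm" (len 7), cursors c1@2 c2@4 c4@4 c3@7, authorship .......
After op 2 (insert('s')): buffer="xxslyssykms" (len 11), cursors c1@3 c2@7 c4@7 c3@11, authorship ..1..24...3
After op 3 (move_right): buffer="xxslyssykms" (len 11), cursors c1@4 c2@8 c4@8 c3@11, authorship ..1..24...3
After op 4 (move_right): buffer="xxslyssykms" (len 11), cursors c1@5 c2@9 c4@9 c3@11, authorship ..1..24...3
After op 5 (insert('x')): buffer="xxslyxssykxxmsx" (len 15), cursors c1@6 c2@12 c4@12 c3@15, authorship ..1..124..24.33
After op 6 (move_left): buffer="xxslyxssykxxmsx" (len 15), cursors c1@5 c2@11 c4@11 c3@14, authorship ..1..124..24.33
After op 7 (delete): buffer="xxslxssyxmx" (len 11), cursors c1@4 c2@8 c4@8 c3@10, authorship ..1.124.4.3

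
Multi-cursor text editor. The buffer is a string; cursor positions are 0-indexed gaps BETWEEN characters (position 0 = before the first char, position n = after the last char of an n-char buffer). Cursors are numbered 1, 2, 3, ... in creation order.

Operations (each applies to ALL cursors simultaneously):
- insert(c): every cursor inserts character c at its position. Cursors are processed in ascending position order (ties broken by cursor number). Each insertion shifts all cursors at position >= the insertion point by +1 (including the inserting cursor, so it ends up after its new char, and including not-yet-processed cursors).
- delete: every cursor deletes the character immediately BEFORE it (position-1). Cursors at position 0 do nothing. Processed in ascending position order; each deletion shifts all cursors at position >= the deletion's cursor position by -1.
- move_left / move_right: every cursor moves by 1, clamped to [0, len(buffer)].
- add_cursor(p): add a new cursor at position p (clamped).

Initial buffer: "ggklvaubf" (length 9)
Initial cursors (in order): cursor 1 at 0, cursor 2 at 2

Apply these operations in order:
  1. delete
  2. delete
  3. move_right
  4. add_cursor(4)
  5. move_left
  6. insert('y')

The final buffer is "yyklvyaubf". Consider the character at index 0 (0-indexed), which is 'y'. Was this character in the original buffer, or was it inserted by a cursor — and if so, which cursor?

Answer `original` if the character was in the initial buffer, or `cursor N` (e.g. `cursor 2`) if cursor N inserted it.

Answer: cursor 1

Derivation:
After op 1 (delete): buffer="gklvaubf" (len 8), cursors c1@0 c2@1, authorship ........
After op 2 (delete): buffer="klvaubf" (len 7), cursors c1@0 c2@0, authorship .......
After op 3 (move_right): buffer="klvaubf" (len 7), cursors c1@1 c2@1, authorship .......
After op 4 (add_cursor(4)): buffer="klvaubf" (len 7), cursors c1@1 c2@1 c3@4, authorship .......
After op 5 (move_left): buffer="klvaubf" (len 7), cursors c1@0 c2@0 c3@3, authorship .......
After op 6 (insert('y')): buffer="yyklvyaubf" (len 10), cursors c1@2 c2@2 c3@6, authorship 12...3....
Authorship (.=original, N=cursor N): 1 2 . . . 3 . . . .
Index 0: author = 1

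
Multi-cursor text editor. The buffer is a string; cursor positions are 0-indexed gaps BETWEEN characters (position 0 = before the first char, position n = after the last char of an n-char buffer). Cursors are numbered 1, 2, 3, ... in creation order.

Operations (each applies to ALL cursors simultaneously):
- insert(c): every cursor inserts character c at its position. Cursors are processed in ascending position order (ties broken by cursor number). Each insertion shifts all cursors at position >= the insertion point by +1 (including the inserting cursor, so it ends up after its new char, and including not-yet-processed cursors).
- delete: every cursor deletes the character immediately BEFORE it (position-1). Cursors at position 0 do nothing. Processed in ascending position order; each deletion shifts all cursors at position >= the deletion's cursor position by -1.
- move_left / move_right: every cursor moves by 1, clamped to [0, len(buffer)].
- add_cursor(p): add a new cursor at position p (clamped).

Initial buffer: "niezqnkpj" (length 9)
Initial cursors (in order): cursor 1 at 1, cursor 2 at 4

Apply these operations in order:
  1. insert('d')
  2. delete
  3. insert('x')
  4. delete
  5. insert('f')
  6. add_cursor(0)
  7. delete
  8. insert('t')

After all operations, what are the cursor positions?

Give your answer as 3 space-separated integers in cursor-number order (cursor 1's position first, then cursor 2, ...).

Answer: 3 7 1

Derivation:
After op 1 (insert('d')): buffer="ndiezdqnkpj" (len 11), cursors c1@2 c2@6, authorship .1...2.....
After op 2 (delete): buffer="niezqnkpj" (len 9), cursors c1@1 c2@4, authorship .........
After op 3 (insert('x')): buffer="nxiezxqnkpj" (len 11), cursors c1@2 c2@6, authorship .1...2.....
After op 4 (delete): buffer="niezqnkpj" (len 9), cursors c1@1 c2@4, authorship .........
After op 5 (insert('f')): buffer="nfiezfqnkpj" (len 11), cursors c1@2 c2@6, authorship .1...2.....
After op 6 (add_cursor(0)): buffer="nfiezfqnkpj" (len 11), cursors c3@0 c1@2 c2@6, authorship .1...2.....
After op 7 (delete): buffer="niezqnkpj" (len 9), cursors c3@0 c1@1 c2@4, authorship .........
After op 8 (insert('t')): buffer="tntieztqnkpj" (len 12), cursors c3@1 c1@3 c2@7, authorship 3.1...2.....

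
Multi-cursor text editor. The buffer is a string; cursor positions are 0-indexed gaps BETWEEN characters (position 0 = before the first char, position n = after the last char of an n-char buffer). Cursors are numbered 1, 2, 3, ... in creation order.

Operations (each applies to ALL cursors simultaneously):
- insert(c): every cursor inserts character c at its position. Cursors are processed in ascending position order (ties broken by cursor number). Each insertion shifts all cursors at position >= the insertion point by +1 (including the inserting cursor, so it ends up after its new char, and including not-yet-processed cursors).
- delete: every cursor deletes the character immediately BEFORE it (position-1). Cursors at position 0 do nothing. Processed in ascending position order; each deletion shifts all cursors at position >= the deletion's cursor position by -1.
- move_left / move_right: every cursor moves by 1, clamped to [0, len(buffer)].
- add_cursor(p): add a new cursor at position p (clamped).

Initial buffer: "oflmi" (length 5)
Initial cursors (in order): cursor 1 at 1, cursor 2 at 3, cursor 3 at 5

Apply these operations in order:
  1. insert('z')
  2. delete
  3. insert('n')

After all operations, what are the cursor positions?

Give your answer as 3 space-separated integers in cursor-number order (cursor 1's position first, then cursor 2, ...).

After op 1 (insert('z')): buffer="ozflzmiz" (len 8), cursors c1@2 c2@5 c3@8, authorship .1..2..3
After op 2 (delete): buffer="oflmi" (len 5), cursors c1@1 c2@3 c3@5, authorship .....
After op 3 (insert('n')): buffer="onflnmin" (len 8), cursors c1@2 c2@5 c3@8, authorship .1..2..3

Answer: 2 5 8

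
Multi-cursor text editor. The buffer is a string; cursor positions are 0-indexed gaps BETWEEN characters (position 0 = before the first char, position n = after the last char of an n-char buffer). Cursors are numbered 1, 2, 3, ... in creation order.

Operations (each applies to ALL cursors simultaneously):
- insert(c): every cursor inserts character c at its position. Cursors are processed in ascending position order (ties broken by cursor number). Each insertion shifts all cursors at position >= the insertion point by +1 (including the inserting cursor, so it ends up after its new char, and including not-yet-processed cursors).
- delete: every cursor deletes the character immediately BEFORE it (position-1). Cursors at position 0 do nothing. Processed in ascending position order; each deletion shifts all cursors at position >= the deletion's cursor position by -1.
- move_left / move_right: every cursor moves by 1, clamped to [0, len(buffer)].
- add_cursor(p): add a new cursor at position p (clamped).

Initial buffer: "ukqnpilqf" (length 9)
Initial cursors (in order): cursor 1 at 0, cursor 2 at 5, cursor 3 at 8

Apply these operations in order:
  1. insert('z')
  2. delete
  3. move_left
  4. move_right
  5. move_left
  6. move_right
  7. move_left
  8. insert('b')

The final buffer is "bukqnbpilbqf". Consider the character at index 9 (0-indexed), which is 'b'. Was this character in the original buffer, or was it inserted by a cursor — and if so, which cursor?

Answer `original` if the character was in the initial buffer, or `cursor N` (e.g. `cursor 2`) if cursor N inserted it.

Answer: cursor 3

Derivation:
After op 1 (insert('z')): buffer="zukqnpzilqzf" (len 12), cursors c1@1 c2@7 c3@11, authorship 1.....2...3.
After op 2 (delete): buffer="ukqnpilqf" (len 9), cursors c1@0 c2@5 c3@8, authorship .........
After op 3 (move_left): buffer="ukqnpilqf" (len 9), cursors c1@0 c2@4 c3@7, authorship .........
After op 4 (move_right): buffer="ukqnpilqf" (len 9), cursors c1@1 c2@5 c3@8, authorship .........
After op 5 (move_left): buffer="ukqnpilqf" (len 9), cursors c1@0 c2@4 c3@7, authorship .........
After op 6 (move_right): buffer="ukqnpilqf" (len 9), cursors c1@1 c2@5 c3@8, authorship .........
After op 7 (move_left): buffer="ukqnpilqf" (len 9), cursors c1@0 c2@4 c3@7, authorship .........
After op 8 (insert('b')): buffer="bukqnbpilbqf" (len 12), cursors c1@1 c2@6 c3@10, authorship 1....2...3..
Authorship (.=original, N=cursor N): 1 . . . . 2 . . . 3 . .
Index 9: author = 3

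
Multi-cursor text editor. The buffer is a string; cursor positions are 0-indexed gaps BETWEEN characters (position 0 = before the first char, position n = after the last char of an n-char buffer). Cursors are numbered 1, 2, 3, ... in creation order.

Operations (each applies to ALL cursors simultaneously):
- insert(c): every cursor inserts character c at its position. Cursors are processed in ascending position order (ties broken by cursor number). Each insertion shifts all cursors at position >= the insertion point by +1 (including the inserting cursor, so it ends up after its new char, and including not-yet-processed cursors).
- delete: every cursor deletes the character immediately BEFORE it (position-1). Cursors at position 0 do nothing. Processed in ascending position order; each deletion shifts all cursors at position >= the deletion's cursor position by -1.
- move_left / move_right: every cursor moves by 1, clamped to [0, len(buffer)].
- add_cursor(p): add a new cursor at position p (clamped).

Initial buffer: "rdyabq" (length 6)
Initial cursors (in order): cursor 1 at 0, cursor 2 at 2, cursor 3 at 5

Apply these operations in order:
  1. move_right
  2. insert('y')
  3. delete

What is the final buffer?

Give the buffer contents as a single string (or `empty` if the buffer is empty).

After op 1 (move_right): buffer="rdyabq" (len 6), cursors c1@1 c2@3 c3@6, authorship ......
After op 2 (insert('y')): buffer="rydyyabqy" (len 9), cursors c1@2 c2@5 c3@9, authorship .1..2...3
After op 3 (delete): buffer="rdyabq" (len 6), cursors c1@1 c2@3 c3@6, authorship ......

Answer: rdyabq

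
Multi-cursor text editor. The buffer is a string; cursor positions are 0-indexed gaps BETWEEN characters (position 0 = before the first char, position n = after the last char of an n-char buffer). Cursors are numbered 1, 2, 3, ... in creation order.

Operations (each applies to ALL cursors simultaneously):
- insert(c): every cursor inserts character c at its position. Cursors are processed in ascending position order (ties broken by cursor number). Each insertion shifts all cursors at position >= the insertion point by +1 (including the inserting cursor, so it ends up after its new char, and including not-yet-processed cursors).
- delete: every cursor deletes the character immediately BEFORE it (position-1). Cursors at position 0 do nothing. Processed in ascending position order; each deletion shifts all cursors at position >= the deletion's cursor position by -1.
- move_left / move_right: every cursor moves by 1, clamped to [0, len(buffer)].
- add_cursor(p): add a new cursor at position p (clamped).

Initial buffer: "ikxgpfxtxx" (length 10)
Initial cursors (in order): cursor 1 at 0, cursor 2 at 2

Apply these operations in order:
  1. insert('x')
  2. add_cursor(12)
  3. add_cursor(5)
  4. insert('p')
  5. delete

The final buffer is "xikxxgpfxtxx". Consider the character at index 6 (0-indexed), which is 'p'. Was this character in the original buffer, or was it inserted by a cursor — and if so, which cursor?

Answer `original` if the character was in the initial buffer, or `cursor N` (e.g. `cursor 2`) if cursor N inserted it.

Answer: original

Derivation:
After op 1 (insert('x')): buffer="xikxxgpfxtxx" (len 12), cursors c1@1 c2@4, authorship 1..2........
After op 2 (add_cursor(12)): buffer="xikxxgpfxtxx" (len 12), cursors c1@1 c2@4 c3@12, authorship 1..2........
After op 3 (add_cursor(5)): buffer="xikxxgpfxtxx" (len 12), cursors c1@1 c2@4 c4@5 c3@12, authorship 1..2........
After op 4 (insert('p')): buffer="xpikxpxpgpfxtxxp" (len 16), cursors c1@2 c2@6 c4@8 c3@16, authorship 11..22.4.......3
After op 5 (delete): buffer="xikxxgpfxtxx" (len 12), cursors c1@1 c2@4 c4@5 c3@12, authorship 1..2........
Authorship (.=original, N=cursor N): 1 . . 2 . . . . . . . .
Index 6: author = original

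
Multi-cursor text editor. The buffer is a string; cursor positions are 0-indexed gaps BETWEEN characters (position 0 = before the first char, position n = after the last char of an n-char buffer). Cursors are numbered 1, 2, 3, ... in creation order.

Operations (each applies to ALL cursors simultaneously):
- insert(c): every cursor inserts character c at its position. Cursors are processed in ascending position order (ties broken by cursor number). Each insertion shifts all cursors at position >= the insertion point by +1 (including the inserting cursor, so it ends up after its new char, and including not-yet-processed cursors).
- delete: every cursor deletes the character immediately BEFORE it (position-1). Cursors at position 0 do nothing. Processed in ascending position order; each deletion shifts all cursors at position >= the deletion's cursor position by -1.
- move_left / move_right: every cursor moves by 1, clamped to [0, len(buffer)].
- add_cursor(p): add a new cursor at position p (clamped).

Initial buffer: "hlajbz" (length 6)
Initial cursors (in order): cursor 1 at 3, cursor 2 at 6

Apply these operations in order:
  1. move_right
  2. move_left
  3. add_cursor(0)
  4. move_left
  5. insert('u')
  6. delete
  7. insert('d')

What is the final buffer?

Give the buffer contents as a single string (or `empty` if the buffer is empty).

Answer: dhldajdbz

Derivation:
After op 1 (move_right): buffer="hlajbz" (len 6), cursors c1@4 c2@6, authorship ......
After op 2 (move_left): buffer="hlajbz" (len 6), cursors c1@3 c2@5, authorship ......
After op 3 (add_cursor(0)): buffer="hlajbz" (len 6), cursors c3@0 c1@3 c2@5, authorship ......
After op 4 (move_left): buffer="hlajbz" (len 6), cursors c3@0 c1@2 c2@4, authorship ......
After op 5 (insert('u')): buffer="uhluajubz" (len 9), cursors c3@1 c1@4 c2@7, authorship 3..1..2..
After op 6 (delete): buffer="hlajbz" (len 6), cursors c3@0 c1@2 c2@4, authorship ......
After op 7 (insert('d')): buffer="dhldajdbz" (len 9), cursors c3@1 c1@4 c2@7, authorship 3..1..2..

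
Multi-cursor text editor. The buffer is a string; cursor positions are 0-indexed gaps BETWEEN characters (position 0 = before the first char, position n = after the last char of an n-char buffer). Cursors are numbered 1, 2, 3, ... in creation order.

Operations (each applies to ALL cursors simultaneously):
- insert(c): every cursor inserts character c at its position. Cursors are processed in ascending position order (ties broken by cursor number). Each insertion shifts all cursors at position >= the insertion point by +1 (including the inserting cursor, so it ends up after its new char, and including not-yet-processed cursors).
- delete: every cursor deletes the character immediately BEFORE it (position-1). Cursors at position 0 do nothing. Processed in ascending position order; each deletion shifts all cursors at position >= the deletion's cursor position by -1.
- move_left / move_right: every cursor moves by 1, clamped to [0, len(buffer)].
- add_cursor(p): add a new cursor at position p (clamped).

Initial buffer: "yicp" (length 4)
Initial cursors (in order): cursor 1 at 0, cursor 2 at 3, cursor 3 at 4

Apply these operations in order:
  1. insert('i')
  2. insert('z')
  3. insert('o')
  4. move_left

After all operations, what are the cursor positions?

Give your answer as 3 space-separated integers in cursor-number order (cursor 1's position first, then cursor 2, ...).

After op 1 (insert('i')): buffer="iyicipi" (len 7), cursors c1@1 c2@5 c3@7, authorship 1...2.3
After op 2 (insert('z')): buffer="izyicizpiz" (len 10), cursors c1@2 c2@7 c3@10, authorship 11...22.33
After op 3 (insert('o')): buffer="izoyicizopizo" (len 13), cursors c1@3 c2@9 c3@13, authorship 111...222.333
After op 4 (move_left): buffer="izoyicizopizo" (len 13), cursors c1@2 c2@8 c3@12, authorship 111...222.333

Answer: 2 8 12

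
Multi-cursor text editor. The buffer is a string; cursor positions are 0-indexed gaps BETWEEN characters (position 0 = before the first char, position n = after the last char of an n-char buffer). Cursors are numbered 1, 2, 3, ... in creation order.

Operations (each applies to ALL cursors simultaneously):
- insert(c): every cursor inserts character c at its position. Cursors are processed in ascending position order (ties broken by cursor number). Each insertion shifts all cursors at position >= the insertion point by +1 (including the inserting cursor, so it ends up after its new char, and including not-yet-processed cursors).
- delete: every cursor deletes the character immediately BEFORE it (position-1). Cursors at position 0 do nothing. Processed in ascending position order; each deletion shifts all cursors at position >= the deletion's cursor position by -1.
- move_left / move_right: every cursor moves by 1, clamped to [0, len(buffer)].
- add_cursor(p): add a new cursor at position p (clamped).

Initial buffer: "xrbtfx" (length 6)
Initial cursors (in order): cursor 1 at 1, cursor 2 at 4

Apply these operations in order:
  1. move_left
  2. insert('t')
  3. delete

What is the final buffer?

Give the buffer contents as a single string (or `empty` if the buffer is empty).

After op 1 (move_left): buffer="xrbtfx" (len 6), cursors c1@0 c2@3, authorship ......
After op 2 (insert('t')): buffer="txrbttfx" (len 8), cursors c1@1 c2@5, authorship 1...2...
After op 3 (delete): buffer="xrbtfx" (len 6), cursors c1@0 c2@3, authorship ......

Answer: xrbtfx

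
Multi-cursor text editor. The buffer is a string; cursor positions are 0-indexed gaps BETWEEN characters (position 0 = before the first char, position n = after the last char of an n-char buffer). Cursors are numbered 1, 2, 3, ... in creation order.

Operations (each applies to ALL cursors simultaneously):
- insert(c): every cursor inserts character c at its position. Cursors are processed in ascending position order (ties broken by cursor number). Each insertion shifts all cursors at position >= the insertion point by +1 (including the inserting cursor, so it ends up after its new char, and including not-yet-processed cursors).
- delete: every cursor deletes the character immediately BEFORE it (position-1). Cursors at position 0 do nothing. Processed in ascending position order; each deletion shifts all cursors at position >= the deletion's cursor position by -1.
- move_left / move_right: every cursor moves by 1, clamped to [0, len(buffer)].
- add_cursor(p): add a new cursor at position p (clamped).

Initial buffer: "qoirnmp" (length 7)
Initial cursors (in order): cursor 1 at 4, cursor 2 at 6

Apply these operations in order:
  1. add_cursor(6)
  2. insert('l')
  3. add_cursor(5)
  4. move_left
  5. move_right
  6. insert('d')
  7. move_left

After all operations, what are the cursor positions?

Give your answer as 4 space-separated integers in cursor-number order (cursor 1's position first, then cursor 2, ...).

Answer: 6 12 12 6

Derivation:
After op 1 (add_cursor(6)): buffer="qoirnmp" (len 7), cursors c1@4 c2@6 c3@6, authorship .......
After op 2 (insert('l')): buffer="qoirlnmllp" (len 10), cursors c1@5 c2@9 c3@9, authorship ....1..23.
After op 3 (add_cursor(5)): buffer="qoirlnmllp" (len 10), cursors c1@5 c4@5 c2@9 c3@9, authorship ....1..23.
After op 4 (move_left): buffer="qoirlnmllp" (len 10), cursors c1@4 c4@4 c2@8 c3@8, authorship ....1..23.
After op 5 (move_right): buffer="qoirlnmllp" (len 10), cursors c1@5 c4@5 c2@9 c3@9, authorship ....1..23.
After op 6 (insert('d')): buffer="qoirlddnmllddp" (len 14), cursors c1@7 c4@7 c2@13 c3@13, authorship ....114..2323.
After op 7 (move_left): buffer="qoirlddnmllddp" (len 14), cursors c1@6 c4@6 c2@12 c3@12, authorship ....114..2323.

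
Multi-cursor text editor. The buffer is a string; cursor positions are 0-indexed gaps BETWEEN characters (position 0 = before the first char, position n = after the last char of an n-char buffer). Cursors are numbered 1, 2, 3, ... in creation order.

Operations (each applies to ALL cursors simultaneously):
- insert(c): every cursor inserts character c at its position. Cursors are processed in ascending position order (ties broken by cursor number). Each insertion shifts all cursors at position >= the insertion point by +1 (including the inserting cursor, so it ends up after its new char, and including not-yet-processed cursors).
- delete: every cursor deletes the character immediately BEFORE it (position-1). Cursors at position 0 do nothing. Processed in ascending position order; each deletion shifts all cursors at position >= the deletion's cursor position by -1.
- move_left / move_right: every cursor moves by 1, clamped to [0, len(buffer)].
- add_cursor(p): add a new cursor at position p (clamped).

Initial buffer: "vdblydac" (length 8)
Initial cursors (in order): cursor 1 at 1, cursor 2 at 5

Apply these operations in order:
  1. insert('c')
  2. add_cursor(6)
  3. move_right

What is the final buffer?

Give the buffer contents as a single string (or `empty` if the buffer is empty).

Answer: vcdblycdac

Derivation:
After op 1 (insert('c')): buffer="vcdblycdac" (len 10), cursors c1@2 c2@7, authorship .1....2...
After op 2 (add_cursor(6)): buffer="vcdblycdac" (len 10), cursors c1@2 c3@6 c2@7, authorship .1....2...
After op 3 (move_right): buffer="vcdblycdac" (len 10), cursors c1@3 c3@7 c2@8, authorship .1....2...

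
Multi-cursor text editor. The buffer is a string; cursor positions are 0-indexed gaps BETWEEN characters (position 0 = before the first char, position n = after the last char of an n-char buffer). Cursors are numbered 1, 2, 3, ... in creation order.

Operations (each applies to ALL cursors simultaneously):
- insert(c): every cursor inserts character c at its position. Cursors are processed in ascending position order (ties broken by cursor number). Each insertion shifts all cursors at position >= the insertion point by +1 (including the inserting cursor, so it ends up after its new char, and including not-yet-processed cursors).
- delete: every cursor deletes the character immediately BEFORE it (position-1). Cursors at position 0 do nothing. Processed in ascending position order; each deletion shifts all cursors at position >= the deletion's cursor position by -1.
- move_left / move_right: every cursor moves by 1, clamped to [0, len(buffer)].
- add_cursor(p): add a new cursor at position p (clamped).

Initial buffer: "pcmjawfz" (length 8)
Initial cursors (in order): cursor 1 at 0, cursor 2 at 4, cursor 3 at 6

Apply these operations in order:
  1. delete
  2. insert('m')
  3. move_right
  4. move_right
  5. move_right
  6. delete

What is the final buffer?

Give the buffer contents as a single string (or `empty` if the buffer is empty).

Answer: mpcmam

Derivation:
After op 1 (delete): buffer="pcmafz" (len 6), cursors c1@0 c2@3 c3@4, authorship ......
After op 2 (insert('m')): buffer="mpcmmamfz" (len 9), cursors c1@1 c2@5 c3@7, authorship 1...2.3..
After op 3 (move_right): buffer="mpcmmamfz" (len 9), cursors c1@2 c2@6 c3@8, authorship 1...2.3..
After op 4 (move_right): buffer="mpcmmamfz" (len 9), cursors c1@3 c2@7 c3@9, authorship 1...2.3..
After op 5 (move_right): buffer="mpcmmamfz" (len 9), cursors c1@4 c2@8 c3@9, authorship 1...2.3..
After op 6 (delete): buffer="mpcmam" (len 6), cursors c1@3 c2@6 c3@6, authorship 1..2.3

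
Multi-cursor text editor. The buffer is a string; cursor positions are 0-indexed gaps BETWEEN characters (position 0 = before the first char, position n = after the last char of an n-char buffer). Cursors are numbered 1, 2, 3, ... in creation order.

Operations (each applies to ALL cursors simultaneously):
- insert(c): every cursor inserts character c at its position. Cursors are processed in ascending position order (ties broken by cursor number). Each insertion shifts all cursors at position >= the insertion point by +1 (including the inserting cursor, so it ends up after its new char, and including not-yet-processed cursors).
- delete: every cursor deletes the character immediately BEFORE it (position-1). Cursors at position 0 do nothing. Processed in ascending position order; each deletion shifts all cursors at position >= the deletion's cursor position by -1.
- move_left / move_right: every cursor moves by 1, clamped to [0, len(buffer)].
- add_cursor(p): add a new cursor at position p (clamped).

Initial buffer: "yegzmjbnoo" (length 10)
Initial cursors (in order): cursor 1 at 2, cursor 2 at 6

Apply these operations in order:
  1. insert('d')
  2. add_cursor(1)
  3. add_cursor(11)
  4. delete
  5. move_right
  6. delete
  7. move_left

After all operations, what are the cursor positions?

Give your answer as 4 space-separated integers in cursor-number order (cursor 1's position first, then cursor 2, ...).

After op 1 (insert('d')): buffer="yedgzmjdbnoo" (len 12), cursors c1@3 c2@8, authorship ..1....2....
After op 2 (add_cursor(1)): buffer="yedgzmjdbnoo" (len 12), cursors c3@1 c1@3 c2@8, authorship ..1....2....
After op 3 (add_cursor(11)): buffer="yedgzmjdbnoo" (len 12), cursors c3@1 c1@3 c2@8 c4@11, authorship ..1....2....
After op 4 (delete): buffer="egzmjbno" (len 8), cursors c3@0 c1@1 c2@5 c4@7, authorship ........
After op 5 (move_right): buffer="egzmjbno" (len 8), cursors c3@1 c1@2 c2@6 c4@8, authorship ........
After op 6 (delete): buffer="zmjn" (len 4), cursors c1@0 c3@0 c2@3 c4@4, authorship ....
After op 7 (move_left): buffer="zmjn" (len 4), cursors c1@0 c3@0 c2@2 c4@3, authorship ....

Answer: 0 2 0 3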